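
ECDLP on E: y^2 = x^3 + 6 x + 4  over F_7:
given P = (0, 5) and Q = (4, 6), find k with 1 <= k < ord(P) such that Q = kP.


Enumerate multiples of P until we hit Q = (4, 6):
  1P = (0, 5)
  2P = (4, 1)
  3P = (4, 6)
Match found at i = 3.

k = 3


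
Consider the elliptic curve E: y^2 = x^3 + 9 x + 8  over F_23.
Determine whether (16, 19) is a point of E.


Check whether y^2 = x^3 + 9 x + 8 (mod 23) for (x, y) = (16, 19).
LHS: y^2 = 19^2 mod 23 = 16
RHS: x^3 + 9 x + 8 = 16^3 + 9*16 + 8 mod 23 = 16
LHS = RHS

Yes, on the curve


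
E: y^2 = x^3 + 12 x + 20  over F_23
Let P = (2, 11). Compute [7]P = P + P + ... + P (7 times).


k = 7 = 111_2 (binary, LSB first: 111)
Double-and-add from P = (2, 11):
  bit 0 = 1: acc = O + (2, 11) = (2, 11)
  bit 1 = 1: acc = (2, 11) + (20, 7) = (9, 11)
  bit 2 = 1: acc = (9, 11) + (12, 12) = (20, 16)

7P = (20, 16)


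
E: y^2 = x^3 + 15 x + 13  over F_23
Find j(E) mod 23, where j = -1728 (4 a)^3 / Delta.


Delta = -16(4 a^3 + 27 b^2) mod 23 = 10
-1728 * (4 a)^3 = -1728 * (4*15)^3 mod 23 = 2
j = 2 * 10^(-1) mod 23 = 14

j = 14 (mod 23)


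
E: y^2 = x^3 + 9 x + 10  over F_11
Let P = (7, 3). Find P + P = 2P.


Doubling: s = (3 x1^2 + a) / (2 y1)
s = (3*7^2 + 9) / (2*3) mod 11 = 4
x3 = s^2 - 2 x1 mod 11 = 4^2 - 2*7 = 2
y3 = s (x1 - x3) - y1 mod 11 = 4 * (7 - 2) - 3 = 6

2P = (2, 6)


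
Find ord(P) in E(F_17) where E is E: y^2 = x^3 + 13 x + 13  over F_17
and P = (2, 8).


Compute successive multiples of P until we hit O:
  1P = (2, 8)
  2P = (9, 14)
  3P = (5, 4)
  4P = (8, 0)
  5P = (5, 13)
  6P = (9, 3)
  7P = (2, 9)
  8P = O

ord(P) = 8


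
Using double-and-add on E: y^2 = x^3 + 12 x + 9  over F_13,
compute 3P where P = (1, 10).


k = 3 = 11_2 (binary, LSB first: 11)
Double-and-add from P = (1, 10):
  bit 0 = 1: acc = O + (1, 10) = (1, 10)
  bit 1 = 1: acc = (1, 10) + (1, 3) = O

3P = O


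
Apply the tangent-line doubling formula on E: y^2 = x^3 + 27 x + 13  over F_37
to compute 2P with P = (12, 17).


Doubling: s = (3 x1^2 + a) / (2 y1)
s = (3*12^2 + 27) / (2*17) mod 37 = 32
x3 = s^2 - 2 x1 mod 37 = 32^2 - 2*12 = 1
y3 = s (x1 - x3) - y1 mod 37 = 32 * (12 - 1) - 17 = 2

2P = (1, 2)


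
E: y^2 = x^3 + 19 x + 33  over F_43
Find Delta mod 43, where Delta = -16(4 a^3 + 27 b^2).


4 a^3 + 27 b^2 = 4*19^3 + 27*33^2 = 27436 + 29403 = 56839
Delta = -16 * (56839) = -909424
Delta mod 43 = 26

Delta = 26 (mod 43)


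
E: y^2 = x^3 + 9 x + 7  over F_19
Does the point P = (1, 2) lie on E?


Check whether y^2 = x^3 + 9 x + 7 (mod 19) for (x, y) = (1, 2).
LHS: y^2 = 2^2 mod 19 = 4
RHS: x^3 + 9 x + 7 = 1^3 + 9*1 + 7 mod 19 = 17
LHS != RHS

No, not on the curve


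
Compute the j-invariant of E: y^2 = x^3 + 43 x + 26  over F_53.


Delta = -16(4 a^3 + 27 b^2) mod 53 = 27
-1728 * (4 a)^3 = -1728 * (4*43)^3 mod 53 = 27
j = 27 * 27^(-1) mod 53 = 1

j = 1 (mod 53)


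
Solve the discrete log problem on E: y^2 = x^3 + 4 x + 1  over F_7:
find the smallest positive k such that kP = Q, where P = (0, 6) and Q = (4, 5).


Enumerate multiples of P until we hit Q = (4, 5):
  1P = (0, 6)
  2P = (4, 2)
  3P = (4, 5)
Match found at i = 3.

k = 3


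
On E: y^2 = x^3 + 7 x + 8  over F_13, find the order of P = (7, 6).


Compute successive multiples of P until we hit O:
  1P = (7, 6)
  2P = (3, 2)
  3P = (4, 10)
  4P = (11, 8)
  5P = (5, 8)
  6P = (2, 2)
  7P = (1, 4)
  8P = (8, 11)
  ... (continuing to 20P)
  20P = O

ord(P) = 20


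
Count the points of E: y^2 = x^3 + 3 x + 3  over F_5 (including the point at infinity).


For each x in F_5, count y with y^2 = x^3 + 3 x + 3 mod 5:
  x = 3: RHS = 4, y in [2, 3]  -> 2 point(s)
  x = 4: RHS = 4, y in [2, 3]  -> 2 point(s)
Affine points: 4. Add the point at infinity: total = 5.

#E(F_5) = 5


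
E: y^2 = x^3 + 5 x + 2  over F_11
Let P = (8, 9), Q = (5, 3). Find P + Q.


P != Q, so use the chord formula.
s = (y2 - y1) / (x2 - x1) = (5) / (8) mod 11 = 2
x3 = s^2 - x1 - x2 mod 11 = 2^2 - 8 - 5 = 2
y3 = s (x1 - x3) - y1 mod 11 = 2 * (8 - 2) - 9 = 3

P + Q = (2, 3)


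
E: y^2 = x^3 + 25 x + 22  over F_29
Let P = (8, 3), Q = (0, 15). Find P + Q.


P != Q, so use the chord formula.
s = (y2 - y1) / (x2 - x1) = (12) / (21) mod 29 = 13
x3 = s^2 - x1 - x2 mod 29 = 13^2 - 8 - 0 = 16
y3 = s (x1 - x3) - y1 mod 29 = 13 * (8 - 16) - 3 = 9

P + Q = (16, 9)


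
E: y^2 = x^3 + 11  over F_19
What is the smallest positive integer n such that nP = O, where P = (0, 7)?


Compute successive multiples of P until we hit O:
  1P = (0, 7)
  2P = (0, 12)
  3P = O

ord(P) = 3


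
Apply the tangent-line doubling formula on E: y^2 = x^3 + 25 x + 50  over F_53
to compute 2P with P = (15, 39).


Doubling: s = (3 x1^2 + a) / (2 y1)
s = (3*15^2 + 25) / (2*39) mod 53 = 28
x3 = s^2 - 2 x1 mod 53 = 28^2 - 2*15 = 12
y3 = s (x1 - x3) - y1 mod 53 = 28 * (15 - 12) - 39 = 45

2P = (12, 45)


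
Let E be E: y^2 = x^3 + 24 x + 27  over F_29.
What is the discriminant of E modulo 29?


4 a^3 + 27 b^2 = 4*24^3 + 27*27^2 = 55296 + 19683 = 74979
Delta = -16 * (74979) = -1199664
Delta mod 29 = 8

Delta = 8 (mod 29)


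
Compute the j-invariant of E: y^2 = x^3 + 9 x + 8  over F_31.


Delta = -16(4 a^3 + 27 b^2) mod 31 = 3
-1728 * (4 a)^3 = -1728 * (4*9)^3 mod 31 = 8
j = 8 * 3^(-1) mod 31 = 13

j = 13 (mod 31)


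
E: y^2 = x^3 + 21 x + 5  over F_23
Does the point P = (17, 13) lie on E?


Check whether y^2 = x^3 + 21 x + 5 (mod 23) for (x, y) = (17, 13).
LHS: y^2 = 13^2 mod 23 = 8
RHS: x^3 + 21 x + 5 = 17^3 + 21*17 + 5 mod 23 = 8
LHS = RHS

Yes, on the curve


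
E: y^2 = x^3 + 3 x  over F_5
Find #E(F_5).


For each x in F_5, count y with y^2 = x^3 + 3 x + 0 mod 5:
  x = 0: RHS = 0, y in [0]  -> 1 point(s)
  x = 1: RHS = 4, y in [2, 3]  -> 2 point(s)
  x = 2: RHS = 4, y in [2, 3]  -> 2 point(s)
  x = 3: RHS = 1, y in [1, 4]  -> 2 point(s)
  x = 4: RHS = 1, y in [1, 4]  -> 2 point(s)
Affine points: 9. Add the point at infinity: total = 10.

#E(F_5) = 10


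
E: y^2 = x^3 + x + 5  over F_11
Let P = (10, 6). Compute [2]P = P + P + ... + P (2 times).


k = 2 = 10_2 (binary, LSB first: 01)
Double-and-add from P = (10, 6):
  bit 0 = 0: acc unchanged = O
  bit 1 = 1: acc = O + (7, 6) = (7, 6)

2P = (7, 6)


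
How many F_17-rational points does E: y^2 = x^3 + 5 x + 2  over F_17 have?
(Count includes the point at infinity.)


For each x in F_17, count y with y^2 = x^3 + 5 x + 2 mod 17:
  x = 0: RHS = 2, y in [6, 11]  -> 2 point(s)
  x = 1: RHS = 8, y in [5, 12]  -> 2 point(s)
  x = 4: RHS = 1, y in [1, 16]  -> 2 point(s)
  x = 5: RHS = 16, y in [4, 13]  -> 2 point(s)
  x = 10: RHS = 15, y in [7, 10]  -> 2 point(s)
  x = 15: RHS = 1, y in [1, 16]  -> 2 point(s)
  x = 16: RHS = 13, y in [8, 9]  -> 2 point(s)
Affine points: 14. Add the point at infinity: total = 15.

#E(F_17) = 15


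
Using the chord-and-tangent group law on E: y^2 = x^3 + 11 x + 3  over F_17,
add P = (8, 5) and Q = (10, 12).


P != Q, so use the chord formula.
s = (y2 - y1) / (x2 - x1) = (7) / (2) mod 17 = 12
x3 = s^2 - x1 - x2 mod 17 = 12^2 - 8 - 10 = 7
y3 = s (x1 - x3) - y1 mod 17 = 12 * (8 - 7) - 5 = 7

P + Q = (7, 7)


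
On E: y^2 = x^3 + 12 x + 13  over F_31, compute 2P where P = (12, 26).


Doubling: s = (3 x1^2 + a) / (2 y1)
s = (3*12^2 + 12) / (2*26) mod 31 = 30
x3 = s^2 - 2 x1 mod 31 = 30^2 - 2*12 = 8
y3 = s (x1 - x3) - y1 mod 31 = 30 * (12 - 8) - 26 = 1

2P = (8, 1)


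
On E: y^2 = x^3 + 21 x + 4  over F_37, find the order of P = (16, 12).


Compute successive multiples of P until we hit O:
  1P = (16, 12)
  2P = (33, 35)
  3P = (34, 5)
  4P = (35, 18)
  5P = (19, 26)
  6P = (32, 12)
  7P = (26, 25)
  8P = (20, 5)
  ... (continuing to 19P)
  19P = O

ord(P) = 19


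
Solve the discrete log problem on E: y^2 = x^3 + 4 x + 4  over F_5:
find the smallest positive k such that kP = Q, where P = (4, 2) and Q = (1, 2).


Enumerate multiples of P until we hit Q = (1, 2):
  1P = (4, 2)
  2P = (1, 2)
Match found at i = 2.

k = 2


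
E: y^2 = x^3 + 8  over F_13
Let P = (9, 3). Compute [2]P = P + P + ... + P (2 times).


k = 2 = 10_2 (binary, LSB first: 01)
Double-and-add from P = (9, 3):
  bit 0 = 0: acc unchanged = O
  bit 1 = 1: acc = O + (7, 0) = (7, 0)

2P = (7, 0)


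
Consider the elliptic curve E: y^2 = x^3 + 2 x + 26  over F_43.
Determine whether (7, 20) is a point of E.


Check whether y^2 = x^3 + 2 x + 26 (mod 43) for (x, y) = (7, 20).
LHS: y^2 = 20^2 mod 43 = 13
RHS: x^3 + 2 x + 26 = 7^3 + 2*7 + 26 mod 43 = 39
LHS != RHS

No, not on the curve


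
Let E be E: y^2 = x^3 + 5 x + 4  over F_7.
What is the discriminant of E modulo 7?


4 a^3 + 27 b^2 = 4*5^3 + 27*4^2 = 500 + 432 = 932
Delta = -16 * (932) = -14912
Delta mod 7 = 5

Delta = 5 (mod 7)


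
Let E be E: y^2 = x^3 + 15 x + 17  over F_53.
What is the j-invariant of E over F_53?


Delta = -16(4 a^3 + 27 b^2) mod 53 = 48
-1728 * (4 a)^3 = -1728 * (4*15)^3 mod 53 = 48
j = 48 * 48^(-1) mod 53 = 1

j = 1 (mod 53)


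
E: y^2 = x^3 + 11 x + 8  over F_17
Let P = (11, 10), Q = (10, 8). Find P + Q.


P != Q, so use the chord formula.
s = (y2 - y1) / (x2 - x1) = (15) / (16) mod 17 = 2
x3 = s^2 - x1 - x2 mod 17 = 2^2 - 11 - 10 = 0
y3 = s (x1 - x3) - y1 mod 17 = 2 * (11 - 0) - 10 = 12

P + Q = (0, 12)


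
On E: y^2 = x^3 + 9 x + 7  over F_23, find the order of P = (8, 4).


Compute successive multiples of P until we hit O:
  1P = (8, 4)
  2P = (9, 14)
  3P = (14, 5)
  4P = (17, 6)
  5P = (6, 22)
  6P = (21, 21)
  7P = (10, 4)
  8P = (5, 19)
  ... (continuing to 19P)
  19P = O

ord(P) = 19


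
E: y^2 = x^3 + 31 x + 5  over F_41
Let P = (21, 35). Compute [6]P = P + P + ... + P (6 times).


k = 6 = 110_2 (binary, LSB first: 011)
Double-and-add from P = (21, 35):
  bit 0 = 0: acc unchanged = O
  bit 1 = 1: acc = O + (1, 18) = (1, 18)
  bit 2 = 1: acc = (1, 18) + (18, 32) = (38, 7)

6P = (38, 7)


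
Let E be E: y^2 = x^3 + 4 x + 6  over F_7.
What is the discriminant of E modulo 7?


4 a^3 + 27 b^2 = 4*4^3 + 27*6^2 = 256 + 972 = 1228
Delta = -16 * (1228) = -19648
Delta mod 7 = 1

Delta = 1 (mod 7)


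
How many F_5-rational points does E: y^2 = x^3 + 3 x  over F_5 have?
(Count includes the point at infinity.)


For each x in F_5, count y with y^2 = x^3 + 3 x + 0 mod 5:
  x = 0: RHS = 0, y in [0]  -> 1 point(s)
  x = 1: RHS = 4, y in [2, 3]  -> 2 point(s)
  x = 2: RHS = 4, y in [2, 3]  -> 2 point(s)
  x = 3: RHS = 1, y in [1, 4]  -> 2 point(s)
  x = 4: RHS = 1, y in [1, 4]  -> 2 point(s)
Affine points: 9. Add the point at infinity: total = 10.

#E(F_5) = 10


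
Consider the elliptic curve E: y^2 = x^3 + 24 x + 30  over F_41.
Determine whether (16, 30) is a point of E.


Check whether y^2 = x^3 + 24 x + 30 (mod 41) for (x, y) = (16, 30).
LHS: y^2 = 30^2 mod 41 = 39
RHS: x^3 + 24 x + 30 = 16^3 + 24*16 + 30 mod 41 = 0
LHS != RHS

No, not on the curve


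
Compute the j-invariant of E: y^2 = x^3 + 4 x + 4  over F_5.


Delta = -16(4 a^3 + 27 b^2) mod 5 = 2
-1728 * (4 a)^3 = -1728 * (4*4)^3 mod 5 = 2
j = 2 * 2^(-1) mod 5 = 1

j = 1 (mod 5)


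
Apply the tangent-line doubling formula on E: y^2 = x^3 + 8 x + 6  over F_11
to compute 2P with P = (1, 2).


Doubling: s = (3 x1^2 + a) / (2 y1)
s = (3*1^2 + 8) / (2*2) mod 11 = 0
x3 = s^2 - 2 x1 mod 11 = 0^2 - 2*1 = 9
y3 = s (x1 - x3) - y1 mod 11 = 0 * (1 - 9) - 2 = 9

2P = (9, 9)


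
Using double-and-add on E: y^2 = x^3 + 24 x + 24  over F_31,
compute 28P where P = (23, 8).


k = 28 = 11100_2 (binary, LSB first: 00111)
Double-and-add from P = (23, 8):
  bit 0 = 0: acc unchanged = O
  bit 1 = 0: acc unchanged = O
  bit 2 = 1: acc = O + (16, 3) = (16, 3)
  bit 3 = 1: acc = (16, 3) + (1, 24) = (11, 21)
  bit 4 = 1: acc = (11, 21) + (12, 26) = (2, 24)

28P = (2, 24)


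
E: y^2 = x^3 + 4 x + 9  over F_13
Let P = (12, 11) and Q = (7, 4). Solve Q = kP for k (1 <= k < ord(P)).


Enumerate multiples of P until we hit Q = (7, 4):
  1P = (12, 11)
  2P = (1, 12)
  3P = (10, 3)
  4P = (7, 9)
  5P = (3, 3)
  6P = (2, 8)
  7P = (0, 3)
  8P = (0, 10)
  9P = (2, 5)
  10P = (3, 10)
  11P = (7, 4)
Match found at i = 11.

k = 11


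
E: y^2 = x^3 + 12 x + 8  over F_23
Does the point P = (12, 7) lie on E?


Check whether y^2 = x^3 + 12 x + 8 (mod 23) for (x, y) = (12, 7).
LHS: y^2 = 7^2 mod 23 = 3
RHS: x^3 + 12 x + 8 = 12^3 + 12*12 + 8 mod 23 = 17
LHS != RHS

No, not on the curve


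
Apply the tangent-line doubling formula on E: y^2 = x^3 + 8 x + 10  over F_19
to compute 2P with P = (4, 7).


Doubling: s = (3 x1^2 + a) / (2 y1)
s = (3*4^2 + 8) / (2*7) mod 19 = 4
x3 = s^2 - 2 x1 mod 19 = 4^2 - 2*4 = 8
y3 = s (x1 - x3) - y1 mod 19 = 4 * (4 - 8) - 7 = 15

2P = (8, 15)


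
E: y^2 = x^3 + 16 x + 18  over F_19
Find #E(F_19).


For each x in F_19, count y with y^2 = x^3 + 16 x + 18 mod 19:
  x = 1: RHS = 16, y in [4, 15]  -> 2 point(s)
  x = 2: RHS = 1, y in [1, 18]  -> 2 point(s)
  x = 3: RHS = 17, y in [6, 13]  -> 2 point(s)
  x = 6: RHS = 7, y in [8, 11]  -> 2 point(s)
  x = 7: RHS = 17, y in [6, 13]  -> 2 point(s)
  x = 9: RHS = 17, y in [6, 13]  -> 2 point(s)
  x = 10: RHS = 0, y in [0]  -> 1 point(s)
  x = 11: RHS = 5, y in [9, 10]  -> 2 point(s)
  x = 12: RHS = 0, y in [0]  -> 1 point(s)
  x = 15: RHS = 4, y in [2, 17]  -> 2 point(s)
  x = 16: RHS = 0, y in [0]  -> 1 point(s)
  x = 17: RHS = 16, y in [4, 15]  -> 2 point(s)
  x = 18: RHS = 1, y in [1, 18]  -> 2 point(s)
Affine points: 23. Add the point at infinity: total = 24.

#E(F_19) = 24


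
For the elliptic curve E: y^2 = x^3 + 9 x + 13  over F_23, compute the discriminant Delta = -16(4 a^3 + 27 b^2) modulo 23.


4 a^3 + 27 b^2 = 4*9^3 + 27*13^2 = 2916 + 4563 = 7479
Delta = -16 * (7479) = -119664
Delta mod 23 = 5

Delta = 5 (mod 23)


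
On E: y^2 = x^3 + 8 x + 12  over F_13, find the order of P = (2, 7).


Compute successive multiples of P until we hit O:
  1P = (2, 7)
  2P = (6, 4)
  3P = (8, 4)
  4P = (0, 5)
  5P = (12, 9)
  6P = (11, 12)
  7P = (4, 2)
  8P = (10, 0)
  ... (continuing to 16P)
  16P = O

ord(P) = 16


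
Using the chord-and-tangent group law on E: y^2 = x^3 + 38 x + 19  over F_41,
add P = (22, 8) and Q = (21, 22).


P != Q, so use the chord formula.
s = (y2 - y1) / (x2 - x1) = (14) / (40) mod 41 = 27
x3 = s^2 - x1 - x2 mod 41 = 27^2 - 22 - 21 = 30
y3 = s (x1 - x3) - y1 mod 41 = 27 * (22 - 30) - 8 = 22

P + Q = (30, 22)


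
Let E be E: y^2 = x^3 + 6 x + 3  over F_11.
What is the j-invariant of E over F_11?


Delta = -16(4 a^3 + 27 b^2) mod 11 = 9
-1728 * (4 a)^3 = -1728 * (4*6)^3 mod 11 = 3
j = 3 * 9^(-1) mod 11 = 4

j = 4 (mod 11)


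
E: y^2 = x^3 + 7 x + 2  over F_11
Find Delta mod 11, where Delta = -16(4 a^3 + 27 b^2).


4 a^3 + 27 b^2 = 4*7^3 + 27*2^2 = 1372 + 108 = 1480
Delta = -16 * (1480) = -23680
Delta mod 11 = 3

Delta = 3 (mod 11)


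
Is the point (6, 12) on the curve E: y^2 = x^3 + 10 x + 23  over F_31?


Check whether y^2 = x^3 + 10 x + 23 (mod 31) for (x, y) = (6, 12).
LHS: y^2 = 12^2 mod 31 = 20
RHS: x^3 + 10 x + 23 = 6^3 + 10*6 + 23 mod 31 = 20
LHS = RHS

Yes, on the curve


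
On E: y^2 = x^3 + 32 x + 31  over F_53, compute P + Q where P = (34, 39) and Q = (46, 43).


P != Q, so use the chord formula.
s = (y2 - y1) / (x2 - x1) = (4) / (12) mod 53 = 18
x3 = s^2 - x1 - x2 mod 53 = 18^2 - 34 - 46 = 32
y3 = s (x1 - x3) - y1 mod 53 = 18 * (34 - 32) - 39 = 50

P + Q = (32, 50)


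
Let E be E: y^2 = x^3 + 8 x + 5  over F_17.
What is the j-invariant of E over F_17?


Delta = -16(4 a^3 + 27 b^2) mod 17 = 3
-1728 * (4 a)^3 = -1728 * (4*8)^3 mod 17 = 3
j = 3 * 3^(-1) mod 17 = 1

j = 1 (mod 17)


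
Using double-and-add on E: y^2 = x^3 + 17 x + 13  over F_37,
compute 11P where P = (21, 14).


k = 11 = 1011_2 (binary, LSB first: 1101)
Double-and-add from P = (21, 14):
  bit 0 = 1: acc = O + (21, 14) = (21, 14)
  bit 1 = 1: acc = (21, 14) + (20, 18) = (12, 24)
  bit 2 = 0: acc unchanged = (12, 24)
  bit 3 = 1: acc = (12, 24) + (27, 8) = (34, 34)

11P = (34, 34)


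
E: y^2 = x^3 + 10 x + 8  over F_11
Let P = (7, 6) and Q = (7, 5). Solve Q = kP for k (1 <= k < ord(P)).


Enumerate multiples of P until we hit Q = (7, 5):
  1P = (7, 6)
  2P = (6, 8)
  3P = (2, 6)
  4P = (2, 5)
  5P = (6, 3)
  6P = (7, 5)
Match found at i = 6.

k = 6


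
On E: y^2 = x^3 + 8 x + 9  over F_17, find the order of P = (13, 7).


Compute successive multiples of P until we hit O:
  1P = (13, 7)
  2P = (7, 0)
  3P = (13, 10)
  4P = O

ord(P) = 4


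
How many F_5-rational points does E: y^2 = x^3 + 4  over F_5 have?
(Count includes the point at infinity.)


For each x in F_5, count y with y^2 = x^3 + 0 x + 4 mod 5:
  x = 0: RHS = 4, y in [2, 3]  -> 2 point(s)
  x = 1: RHS = 0, y in [0]  -> 1 point(s)
  x = 3: RHS = 1, y in [1, 4]  -> 2 point(s)
Affine points: 5. Add the point at infinity: total = 6.

#E(F_5) = 6


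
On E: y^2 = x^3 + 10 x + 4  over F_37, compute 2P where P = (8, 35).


Doubling: s = (3 x1^2 + a) / (2 y1)
s = (3*8^2 + 10) / (2*35) mod 37 = 5
x3 = s^2 - 2 x1 mod 37 = 5^2 - 2*8 = 9
y3 = s (x1 - x3) - y1 mod 37 = 5 * (8 - 9) - 35 = 34

2P = (9, 34)


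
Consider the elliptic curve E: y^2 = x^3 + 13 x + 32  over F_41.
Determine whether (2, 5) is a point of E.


Check whether y^2 = x^3 + 13 x + 32 (mod 41) for (x, y) = (2, 5).
LHS: y^2 = 5^2 mod 41 = 25
RHS: x^3 + 13 x + 32 = 2^3 + 13*2 + 32 mod 41 = 25
LHS = RHS

Yes, on the curve


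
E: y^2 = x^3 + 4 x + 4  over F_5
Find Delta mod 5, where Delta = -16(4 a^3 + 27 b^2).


4 a^3 + 27 b^2 = 4*4^3 + 27*4^2 = 256 + 432 = 688
Delta = -16 * (688) = -11008
Delta mod 5 = 2

Delta = 2 (mod 5)


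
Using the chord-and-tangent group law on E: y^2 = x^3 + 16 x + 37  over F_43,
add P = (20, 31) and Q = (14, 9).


P != Q, so use the chord formula.
s = (y2 - y1) / (x2 - x1) = (21) / (37) mod 43 = 18
x3 = s^2 - x1 - x2 mod 43 = 18^2 - 20 - 14 = 32
y3 = s (x1 - x3) - y1 mod 43 = 18 * (20 - 32) - 31 = 11

P + Q = (32, 11)


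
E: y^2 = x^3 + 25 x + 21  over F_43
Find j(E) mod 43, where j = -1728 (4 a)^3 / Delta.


Delta = -16(4 a^3 + 27 b^2) mod 43 = 29
-1728 * (4 a)^3 = -1728 * (4*25)^3 mod 43 = 21
j = 21 * 29^(-1) mod 43 = 20

j = 20 (mod 43)


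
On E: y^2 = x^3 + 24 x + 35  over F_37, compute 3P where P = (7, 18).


k = 3 = 11_2 (binary, LSB first: 11)
Double-and-add from P = (7, 18):
  bit 0 = 1: acc = O + (7, 18) = (7, 18)
  bit 1 = 1: acc = (7, 18) + (34, 11) = (5, 13)

3P = (5, 13)


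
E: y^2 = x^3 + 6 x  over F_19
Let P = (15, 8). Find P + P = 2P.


Doubling: s = (3 x1^2 + a) / (2 y1)
s = (3*15^2 + 6) / (2*8) mod 19 = 1
x3 = s^2 - 2 x1 mod 19 = 1^2 - 2*15 = 9
y3 = s (x1 - x3) - y1 mod 19 = 1 * (15 - 9) - 8 = 17

2P = (9, 17)


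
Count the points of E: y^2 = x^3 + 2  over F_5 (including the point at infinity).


For each x in F_5, count y with y^2 = x^3 + 0 x + 2 mod 5:
  x = 2: RHS = 0, y in [0]  -> 1 point(s)
  x = 3: RHS = 4, y in [2, 3]  -> 2 point(s)
  x = 4: RHS = 1, y in [1, 4]  -> 2 point(s)
Affine points: 5. Add the point at infinity: total = 6.

#E(F_5) = 6


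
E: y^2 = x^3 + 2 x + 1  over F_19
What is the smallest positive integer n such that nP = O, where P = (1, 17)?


Compute successive multiples of P until we hit O:
  1P = (1, 17)
  2P = (15, 10)
  3P = (8, 15)
  4P = (0, 18)
  5P = (0, 1)
  6P = (8, 4)
  7P = (15, 9)
  8P = (1, 2)
  ... (continuing to 9P)
  9P = O

ord(P) = 9


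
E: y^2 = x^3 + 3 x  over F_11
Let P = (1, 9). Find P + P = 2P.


Doubling: s = (3 x1^2 + a) / (2 y1)
s = (3*1^2 + 3) / (2*9) mod 11 = 4
x3 = s^2 - 2 x1 mod 11 = 4^2 - 2*1 = 3
y3 = s (x1 - x3) - y1 mod 11 = 4 * (1 - 3) - 9 = 5

2P = (3, 5)


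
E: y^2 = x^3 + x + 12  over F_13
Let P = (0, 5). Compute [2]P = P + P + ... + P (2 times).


k = 2 = 10_2 (binary, LSB first: 01)
Double-and-add from P = (0, 5):
  bit 0 = 0: acc unchanged = O
  bit 1 = 1: acc = O + (3, 9) = (3, 9)

2P = (3, 9)


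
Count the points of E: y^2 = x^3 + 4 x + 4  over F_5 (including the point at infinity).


For each x in F_5, count y with y^2 = x^3 + 4 x + 4 mod 5:
  x = 0: RHS = 4, y in [2, 3]  -> 2 point(s)
  x = 1: RHS = 4, y in [2, 3]  -> 2 point(s)
  x = 2: RHS = 0, y in [0]  -> 1 point(s)
  x = 4: RHS = 4, y in [2, 3]  -> 2 point(s)
Affine points: 7. Add the point at infinity: total = 8.

#E(F_5) = 8


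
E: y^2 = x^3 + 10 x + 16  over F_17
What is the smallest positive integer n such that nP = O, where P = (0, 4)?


Compute successive multiples of P until we hit O:
  1P = (0, 4)
  2P = (9, 6)
  3P = (7, 2)
  4P = (8, 8)
  5P = (5, 2)
  6P = (4, 1)
  7P = (4, 16)
  8P = (5, 15)
  ... (continuing to 13P)
  13P = O

ord(P) = 13


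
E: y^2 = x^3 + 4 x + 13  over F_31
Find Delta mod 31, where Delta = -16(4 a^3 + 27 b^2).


4 a^3 + 27 b^2 = 4*4^3 + 27*13^2 = 256 + 4563 = 4819
Delta = -16 * (4819) = -77104
Delta mod 31 = 24

Delta = 24 (mod 31)


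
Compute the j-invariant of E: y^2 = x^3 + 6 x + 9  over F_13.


Delta = -16(4 a^3 + 27 b^2) mod 13 = 12
-1728 * (4 a)^3 = -1728 * (4*6)^3 mod 13 = 5
j = 5 * 12^(-1) mod 13 = 8

j = 8 (mod 13)


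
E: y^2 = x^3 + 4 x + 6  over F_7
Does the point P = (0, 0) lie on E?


Check whether y^2 = x^3 + 4 x + 6 (mod 7) for (x, y) = (0, 0).
LHS: y^2 = 0^2 mod 7 = 0
RHS: x^3 + 4 x + 6 = 0^3 + 4*0 + 6 mod 7 = 6
LHS != RHS

No, not on the curve


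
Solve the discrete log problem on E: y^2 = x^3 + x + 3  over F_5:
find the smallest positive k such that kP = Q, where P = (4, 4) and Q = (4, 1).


Enumerate multiples of P until we hit Q = (4, 1):
  1P = (4, 4)
  2P = (1, 0)
  3P = (4, 1)
Match found at i = 3.

k = 3


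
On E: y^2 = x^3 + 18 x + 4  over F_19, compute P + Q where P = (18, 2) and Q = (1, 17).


P != Q, so use the chord formula.
s = (y2 - y1) / (x2 - x1) = (15) / (2) mod 19 = 17
x3 = s^2 - x1 - x2 mod 19 = 17^2 - 18 - 1 = 4
y3 = s (x1 - x3) - y1 mod 19 = 17 * (18 - 4) - 2 = 8

P + Q = (4, 8)


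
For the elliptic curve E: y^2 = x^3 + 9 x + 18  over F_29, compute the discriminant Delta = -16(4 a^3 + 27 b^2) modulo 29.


4 a^3 + 27 b^2 = 4*9^3 + 27*18^2 = 2916 + 8748 = 11664
Delta = -16 * (11664) = -186624
Delta mod 29 = 20

Delta = 20 (mod 29)


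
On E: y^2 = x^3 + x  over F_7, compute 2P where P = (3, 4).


Doubling: s = (3 x1^2 + a) / (2 y1)
s = (3*3^2 + 1) / (2*4) mod 7 = 0
x3 = s^2 - 2 x1 mod 7 = 0^2 - 2*3 = 1
y3 = s (x1 - x3) - y1 mod 7 = 0 * (3 - 1) - 4 = 3

2P = (1, 3)


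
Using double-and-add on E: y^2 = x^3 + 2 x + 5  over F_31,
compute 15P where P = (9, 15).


k = 15 = 1111_2 (binary, LSB first: 1111)
Double-and-add from P = (9, 15):
  bit 0 = 1: acc = O + (9, 15) = (9, 15)
  bit 1 = 1: acc = (9, 15) + (22, 8) = (19, 19)
  bit 2 = 1: acc = (19, 19) + (23, 29) = (3, 21)
  bit 3 = 1: acc = (3, 21) + (20, 27) = (24, 19)

15P = (24, 19)


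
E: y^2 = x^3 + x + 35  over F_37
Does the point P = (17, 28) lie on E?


Check whether y^2 = x^3 + 1 x + 35 (mod 37) for (x, y) = (17, 28).
LHS: y^2 = 28^2 mod 37 = 7
RHS: x^3 + 1 x + 35 = 17^3 + 1*17 + 35 mod 37 = 7
LHS = RHS

Yes, on the curve


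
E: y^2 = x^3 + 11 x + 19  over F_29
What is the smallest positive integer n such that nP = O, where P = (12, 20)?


Compute successive multiples of P until we hit O:
  1P = (12, 20)
  2P = (12, 9)
  3P = O

ord(P) = 3


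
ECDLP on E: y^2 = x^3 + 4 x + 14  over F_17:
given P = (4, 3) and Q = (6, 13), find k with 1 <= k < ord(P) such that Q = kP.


Enumerate multiples of P until we hit Q = (6, 13):
  1P = (4, 3)
  2P = (1, 6)
  3P = (13, 6)
  4P = (2, 9)
  5P = (3, 11)
  6P = (6, 13)
Match found at i = 6.

k = 6


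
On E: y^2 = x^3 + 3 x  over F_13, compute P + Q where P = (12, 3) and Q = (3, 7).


P != Q, so use the chord formula.
s = (y2 - y1) / (x2 - x1) = (4) / (4) mod 13 = 1
x3 = s^2 - x1 - x2 mod 13 = 1^2 - 12 - 3 = 12
y3 = s (x1 - x3) - y1 mod 13 = 1 * (12 - 12) - 3 = 10

P + Q = (12, 10)


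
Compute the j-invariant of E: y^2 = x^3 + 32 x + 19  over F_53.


Delta = -16(4 a^3 + 27 b^2) mod 53 = 32
-1728 * (4 a)^3 = -1728 * (4*32)^3 mod 53 = 1
j = 1 * 32^(-1) mod 53 = 5

j = 5 (mod 53)


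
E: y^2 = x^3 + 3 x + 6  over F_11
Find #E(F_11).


For each x in F_11, count y with y^2 = x^3 + 3 x + 6 mod 11:
  x = 2: RHS = 9, y in [3, 8]  -> 2 point(s)
  x = 3: RHS = 9, y in [3, 8]  -> 2 point(s)
  x = 4: RHS = 5, y in [4, 7]  -> 2 point(s)
  x = 5: RHS = 3, y in [5, 6]  -> 2 point(s)
  x = 6: RHS = 9, y in [3, 8]  -> 2 point(s)
  x = 8: RHS = 3, y in [5, 6]  -> 2 point(s)
  x = 9: RHS = 3, y in [5, 6]  -> 2 point(s)
Affine points: 14. Add the point at infinity: total = 15.

#E(F_11) = 15


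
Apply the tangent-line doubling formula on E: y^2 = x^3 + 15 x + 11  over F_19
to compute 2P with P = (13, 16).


Doubling: s = (3 x1^2 + a) / (2 y1)
s = (3*13^2 + 15) / (2*16) mod 19 = 8
x3 = s^2 - 2 x1 mod 19 = 8^2 - 2*13 = 0
y3 = s (x1 - x3) - y1 mod 19 = 8 * (13 - 0) - 16 = 12

2P = (0, 12)


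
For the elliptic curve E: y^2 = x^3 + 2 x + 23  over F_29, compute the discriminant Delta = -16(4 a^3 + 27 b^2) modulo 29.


4 a^3 + 27 b^2 = 4*2^3 + 27*23^2 = 32 + 14283 = 14315
Delta = -16 * (14315) = -229040
Delta mod 29 = 2

Delta = 2 (mod 29)


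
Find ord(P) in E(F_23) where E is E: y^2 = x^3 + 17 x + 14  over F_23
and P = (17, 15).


Compute successive multiples of P until we hit O:
  1P = (17, 15)
  2P = (7, 19)
  3P = (1, 20)
  4P = (21, 15)
  5P = (8, 8)
  6P = (4, 13)
  7P = (14, 12)
  8P = (16, 9)
  ... (continuing to 18P)
  18P = O

ord(P) = 18


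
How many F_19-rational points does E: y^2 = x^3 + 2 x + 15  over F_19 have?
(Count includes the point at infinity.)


For each x in F_19, count y with y^2 = x^3 + 2 x + 15 mod 19:
  x = 4: RHS = 11, y in [7, 12]  -> 2 point(s)
  x = 5: RHS = 17, y in [6, 13]  -> 2 point(s)
  x = 7: RHS = 11, y in [7, 12]  -> 2 point(s)
  x = 8: RHS = 11, y in [7, 12]  -> 2 point(s)
  x = 10: RHS = 9, y in [3, 16]  -> 2 point(s)
  x = 11: RHS = 0, y in [0]  -> 1 point(s)
  x = 12: RHS = 0, y in [0]  -> 1 point(s)
  x = 15: RHS = 0, y in [0]  -> 1 point(s)
  x = 16: RHS = 1, y in [1, 18]  -> 2 point(s)
Affine points: 15. Add the point at infinity: total = 16.

#E(F_19) = 16


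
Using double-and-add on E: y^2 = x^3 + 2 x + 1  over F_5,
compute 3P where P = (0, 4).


k = 3 = 11_2 (binary, LSB first: 11)
Double-and-add from P = (0, 4):
  bit 0 = 1: acc = O + (0, 4) = (0, 4)
  bit 1 = 1: acc = (0, 4) + (1, 2) = (3, 2)

3P = (3, 2)


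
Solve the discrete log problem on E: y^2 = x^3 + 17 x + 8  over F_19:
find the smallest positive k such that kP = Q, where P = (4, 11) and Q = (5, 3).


Enumerate multiples of P until we hit Q = (5, 3):
  1P = (4, 11)
  2P = (16, 14)
  3P = (5, 3)
Match found at i = 3.

k = 3


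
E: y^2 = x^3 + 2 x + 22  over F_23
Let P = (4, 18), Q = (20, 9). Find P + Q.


P != Q, so use the chord formula.
s = (y2 - y1) / (x2 - x1) = (14) / (16) mod 23 = 21
x3 = s^2 - x1 - x2 mod 23 = 21^2 - 4 - 20 = 3
y3 = s (x1 - x3) - y1 mod 23 = 21 * (4 - 3) - 18 = 3

P + Q = (3, 3)


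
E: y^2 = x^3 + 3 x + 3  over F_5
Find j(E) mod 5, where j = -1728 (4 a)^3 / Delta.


Delta = -16(4 a^3 + 27 b^2) mod 5 = 4
-1728 * (4 a)^3 = -1728 * (4*3)^3 mod 5 = 1
j = 1 * 4^(-1) mod 5 = 4

j = 4 (mod 5)


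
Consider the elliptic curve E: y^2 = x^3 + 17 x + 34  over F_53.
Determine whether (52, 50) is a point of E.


Check whether y^2 = x^3 + 17 x + 34 (mod 53) for (x, y) = (52, 50).
LHS: y^2 = 50^2 mod 53 = 9
RHS: x^3 + 17 x + 34 = 52^3 + 17*52 + 34 mod 53 = 16
LHS != RHS

No, not on the curve


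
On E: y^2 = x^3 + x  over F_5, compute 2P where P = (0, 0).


k = 2 = 10_2 (binary, LSB first: 01)
Double-and-add from P = (0, 0):
  bit 0 = 0: acc unchanged = O
  bit 1 = 1: acc = O + O = O

2P = O


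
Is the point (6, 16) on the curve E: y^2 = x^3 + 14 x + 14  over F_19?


Check whether y^2 = x^3 + 14 x + 14 (mod 19) for (x, y) = (6, 16).
LHS: y^2 = 16^2 mod 19 = 9
RHS: x^3 + 14 x + 14 = 6^3 + 14*6 + 14 mod 19 = 10
LHS != RHS

No, not on the curve


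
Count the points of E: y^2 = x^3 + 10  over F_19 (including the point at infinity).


For each x in F_19, count y with y^2 = x^3 + 0 x + 10 mod 19:
  x = 1: RHS = 11, y in [7, 12]  -> 2 point(s)
  x = 4: RHS = 17, y in [6, 13]  -> 2 point(s)
  x = 6: RHS = 17, y in [6, 13]  -> 2 point(s)
  x = 7: RHS = 11, y in [7, 12]  -> 2 point(s)
  x = 8: RHS = 9, y in [3, 16]  -> 2 point(s)
  x = 9: RHS = 17, y in [6, 13]  -> 2 point(s)
  x = 11: RHS = 11, y in [7, 12]  -> 2 point(s)
  x = 12: RHS = 9, y in [3, 16]  -> 2 point(s)
  x = 18: RHS = 9, y in [3, 16]  -> 2 point(s)
Affine points: 18. Add the point at infinity: total = 19.

#E(F_19) = 19


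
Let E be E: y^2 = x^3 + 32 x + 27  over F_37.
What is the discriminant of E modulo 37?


4 a^3 + 27 b^2 = 4*32^3 + 27*27^2 = 131072 + 19683 = 150755
Delta = -16 * (150755) = -2412080
Delta mod 37 = 24

Delta = 24 (mod 37)


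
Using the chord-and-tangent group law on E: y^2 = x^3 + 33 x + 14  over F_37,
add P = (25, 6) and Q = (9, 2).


P != Q, so use the chord formula.
s = (y2 - y1) / (x2 - x1) = (33) / (21) mod 37 = 28
x3 = s^2 - x1 - x2 mod 37 = 28^2 - 25 - 9 = 10
y3 = s (x1 - x3) - y1 mod 37 = 28 * (25 - 10) - 6 = 7

P + Q = (10, 7)


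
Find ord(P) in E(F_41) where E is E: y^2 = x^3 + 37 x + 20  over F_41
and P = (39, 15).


Compute successive multiples of P until we hit O:
  1P = (39, 15)
  2P = (13, 22)
  3P = (14, 24)
  4P = (33, 14)
  5P = (18, 9)
  6P = (5, 24)
  7P = (2, 15)
  8P = (0, 26)
  ... (continuing to 20P)
  20P = O

ord(P) = 20


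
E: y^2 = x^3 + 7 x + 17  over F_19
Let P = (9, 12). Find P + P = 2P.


Doubling: s = (3 x1^2 + a) / (2 y1)
s = (3*9^2 + 7) / (2*12) mod 19 = 12
x3 = s^2 - 2 x1 mod 19 = 12^2 - 2*9 = 12
y3 = s (x1 - x3) - y1 mod 19 = 12 * (9 - 12) - 12 = 9

2P = (12, 9)


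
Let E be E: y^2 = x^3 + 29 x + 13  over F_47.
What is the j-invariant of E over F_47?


Delta = -16(4 a^3 + 27 b^2) mod 47 = 4
-1728 * (4 a)^3 = -1728 * (4*29)^3 mod 47 = 4
j = 4 * 4^(-1) mod 47 = 1

j = 1 (mod 47)


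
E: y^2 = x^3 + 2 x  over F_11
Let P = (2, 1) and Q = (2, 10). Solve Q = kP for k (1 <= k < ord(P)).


Enumerate multiples of P until we hit Q = (2, 10):
  1P = (2, 1)
  2P = (1, 6)
  3P = (0, 0)
  4P = (1, 5)
  5P = (2, 10)
Match found at i = 5.

k = 5


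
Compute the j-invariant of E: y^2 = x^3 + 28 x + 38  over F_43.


Delta = -16(4 a^3 + 27 b^2) mod 43 = 4
-1728 * (4 a)^3 = -1728 * (4*28)^3 mod 43 = 2
j = 2 * 4^(-1) mod 43 = 22

j = 22 (mod 43)


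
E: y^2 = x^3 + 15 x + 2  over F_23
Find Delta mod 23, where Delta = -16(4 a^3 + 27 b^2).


4 a^3 + 27 b^2 = 4*15^3 + 27*2^2 = 13500 + 108 = 13608
Delta = -16 * (13608) = -217728
Delta mod 23 = 13

Delta = 13 (mod 23)


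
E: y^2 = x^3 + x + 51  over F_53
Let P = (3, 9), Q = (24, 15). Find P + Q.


P != Q, so use the chord formula.
s = (y2 - y1) / (x2 - x1) = (6) / (21) mod 53 = 23
x3 = s^2 - x1 - x2 mod 53 = 23^2 - 3 - 24 = 25
y3 = s (x1 - x3) - y1 mod 53 = 23 * (3 - 25) - 9 = 15

P + Q = (25, 15)


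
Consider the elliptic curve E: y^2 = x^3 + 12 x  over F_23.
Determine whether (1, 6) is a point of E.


Check whether y^2 = x^3 + 12 x + 0 (mod 23) for (x, y) = (1, 6).
LHS: y^2 = 6^2 mod 23 = 13
RHS: x^3 + 12 x + 0 = 1^3 + 12*1 + 0 mod 23 = 13
LHS = RHS

Yes, on the curve


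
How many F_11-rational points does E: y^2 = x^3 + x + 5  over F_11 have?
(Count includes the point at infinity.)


For each x in F_11, count y with y^2 = x^3 + 1 x + 5 mod 11:
  x = 0: RHS = 5, y in [4, 7]  -> 2 point(s)
  x = 2: RHS = 4, y in [2, 9]  -> 2 point(s)
  x = 5: RHS = 3, y in [5, 6]  -> 2 point(s)
  x = 7: RHS = 3, y in [5, 6]  -> 2 point(s)
  x = 10: RHS = 3, y in [5, 6]  -> 2 point(s)
Affine points: 10. Add the point at infinity: total = 11.

#E(F_11) = 11


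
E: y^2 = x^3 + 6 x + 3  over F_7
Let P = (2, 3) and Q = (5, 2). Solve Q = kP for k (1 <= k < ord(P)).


Enumerate multiples of P until we hit Q = (5, 2):
  1P = (2, 3)
  2P = (5, 2)
Match found at i = 2.

k = 2


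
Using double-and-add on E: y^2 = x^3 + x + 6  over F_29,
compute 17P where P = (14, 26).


k = 17 = 10001_2 (binary, LSB first: 10001)
Double-and-add from P = (14, 26):
  bit 0 = 1: acc = O + (14, 26) = (14, 26)
  bit 1 = 0: acc unchanged = (14, 26)
  bit 2 = 0: acc unchanged = (14, 26)
  bit 3 = 0: acc unchanged = (14, 26)
  bit 4 = 1: acc = (14, 26) + (3, 23) = (8, 2)

17P = (8, 2)


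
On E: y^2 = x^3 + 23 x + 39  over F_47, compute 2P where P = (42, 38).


Doubling: s = (3 x1^2 + a) / (2 y1)
s = (3*42^2 + 23) / (2*38) mod 47 = 5
x3 = s^2 - 2 x1 mod 47 = 5^2 - 2*42 = 35
y3 = s (x1 - x3) - y1 mod 47 = 5 * (42 - 35) - 38 = 44

2P = (35, 44)


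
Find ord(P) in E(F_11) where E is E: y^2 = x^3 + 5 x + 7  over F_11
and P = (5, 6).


Compute successive multiples of P until we hit O:
  1P = (5, 6)
  2P = (10, 1)
  3P = (8, 8)
  4P = (7, 0)
  5P = (8, 3)
  6P = (10, 10)
  7P = (5, 5)
  8P = O

ord(P) = 8


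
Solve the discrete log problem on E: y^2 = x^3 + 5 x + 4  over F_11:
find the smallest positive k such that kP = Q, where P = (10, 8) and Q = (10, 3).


Enumerate multiples of P until we hit Q = (10, 3):
  1P = (10, 8)
  2P = (5, 0)
  3P = (10, 3)
Match found at i = 3.

k = 3


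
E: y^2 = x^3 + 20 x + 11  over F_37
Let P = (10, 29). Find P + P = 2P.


Doubling: s = (3 x1^2 + a) / (2 y1)
s = (3*10^2 + 20) / (2*29) mod 37 = 17
x3 = s^2 - 2 x1 mod 37 = 17^2 - 2*10 = 10
y3 = s (x1 - x3) - y1 mod 37 = 17 * (10 - 10) - 29 = 8

2P = (10, 8)


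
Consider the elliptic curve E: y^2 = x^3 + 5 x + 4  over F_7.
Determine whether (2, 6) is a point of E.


Check whether y^2 = x^3 + 5 x + 4 (mod 7) for (x, y) = (2, 6).
LHS: y^2 = 6^2 mod 7 = 1
RHS: x^3 + 5 x + 4 = 2^3 + 5*2 + 4 mod 7 = 1
LHS = RHS

Yes, on the curve


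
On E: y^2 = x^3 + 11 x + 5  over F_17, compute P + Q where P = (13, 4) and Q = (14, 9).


P != Q, so use the chord formula.
s = (y2 - y1) / (x2 - x1) = (5) / (1) mod 17 = 5
x3 = s^2 - x1 - x2 mod 17 = 5^2 - 13 - 14 = 15
y3 = s (x1 - x3) - y1 mod 17 = 5 * (13 - 15) - 4 = 3

P + Q = (15, 3)


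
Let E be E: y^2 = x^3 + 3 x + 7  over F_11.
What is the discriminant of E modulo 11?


4 a^3 + 27 b^2 = 4*3^3 + 27*7^2 = 108 + 1323 = 1431
Delta = -16 * (1431) = -22896
Delta mod 11 = 6

Delta = 6 (mod 11)


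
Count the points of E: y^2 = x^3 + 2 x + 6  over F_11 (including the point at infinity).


For each x in F_11, count y with y^2 = x^3 + 2 x + 6 mod 11:
  x = 1: RHS = 9, y in [3, 8]  -> 2 point(s)
  x = 4: RHS = 1, y in [1, 10]  -> 2 point(s)
  x = 5: RHS = 9, y in [3, 8]  -> 2 point(s)
  x = 6: RHS = 3, y in [5, 6]  -> 2 point(s)
  x = 7: RHS = 0, y in [0]  -> 1 point(s)
  x = 9: RHS = 5, y in [4, 7]  -> 2 point(s)
  x = 10: RHS = 3, y in [5, 6]  -> 2 point(s)
Affine points: 13. Add the point at infinity: total = 14.

#E(F_11) = 14


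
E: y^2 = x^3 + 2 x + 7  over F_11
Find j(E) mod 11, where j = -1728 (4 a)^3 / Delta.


Delta = -16(4 a^3 + 27 b^2) mod 11 = 1
-1728 * (4 a)^3 = -1728 * (4*2)^3 mod 11 = 5
j = 5 * 1^(-1) mod 11 = 5

j = 5 (mod 11)


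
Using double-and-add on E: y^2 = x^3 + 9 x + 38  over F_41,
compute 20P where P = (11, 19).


k = 20 = 10100_2 (binary, LSB first: 00101)
Double-and-add from P = (11, 19):
  bit 0 = 0: acc unchanged = O
  bit 1 = 0: acc unchanged = O
  bit 2 = 1: acc = O + (2, 33) = (2, 33)
  bit 3 = 0: acc unchanged = (2, 33)
  bit 4 = 1: acc = (2, 33) + (19, 4) = (10, 12)

20P = (10, 12)


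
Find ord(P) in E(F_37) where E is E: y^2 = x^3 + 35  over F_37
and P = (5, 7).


Compute successive multiples of P until we hit O:
  1P = (5, 7)
  2P = (17, 8)
  3P = (24, 13)
  4P = (4, 5)
  5P = (32, 13)
  6P = (27, 21)
  7P = (21, 3)
  8P = (18, 24)
  ... (continuing to 49P)
  49P = O

ord(P) = 49


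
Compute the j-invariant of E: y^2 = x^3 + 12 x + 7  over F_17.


Delta = -16(4 a^3 + 27 b^2) mod 17 = 7
-1728 * (4 a)^3 = -1728 * (4*12)^3 mod 17 = 8
j = 8 * 7^(-1) mod 17 = 6

j = 6 (mod 17)


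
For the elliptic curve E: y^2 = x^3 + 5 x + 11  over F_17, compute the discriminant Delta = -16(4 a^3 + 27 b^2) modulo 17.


4 a^3 + 27 b^2 = 4*5^3 + 27*11^2 = 500 + 3267 = 3767
Delta = -16 * (3767) = -60272
Delta mod 17 = 10

Delta = 10 (mod 17)


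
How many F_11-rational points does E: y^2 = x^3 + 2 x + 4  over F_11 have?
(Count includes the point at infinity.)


For each x in F_11, count y with y^2 = x^3 + 2 x + 4 mod 11:
  x = 0: RHS = 4, y in [2, 9]  -> 2 point(s)
  x = 2: RHS = 5, y in [4, 7]  -> 2 point(s)
  x = 3: RHS = 4, y in [2, 9]  -> 2 point(s)
  x = 6: RHS = 1, y in [1, 10]  -> 2 point(s)
  x = 7: RHS = 9, y in [3, 8]  -> 2 point(s)
  x = 8: RHS = 4, y in [2, 9]  -> 2 point(s)
  x = 9: RHS = 3, y in [5, 6]  -> 2 point(s)
  x = 10: RHS = 1, y in [1, 10]  -> 2 point(s)
Affine points: 16. Add the point at infinity: total = 17.

#E(F_11) = 17


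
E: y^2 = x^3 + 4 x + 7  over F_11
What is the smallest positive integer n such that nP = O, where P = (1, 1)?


Compute successive multiples of P until we hit O:
  1P = (1, 1)
  2P = (2, 1)
  3P = (8, 10)
  4P = (5, 8)
  5P = (6, 4)
  6P = (7, 2)
  7P = (7, 9)
  8P = (6, 7)
  ... (continuing to 13P)
  13P = O

ord(P) = 13


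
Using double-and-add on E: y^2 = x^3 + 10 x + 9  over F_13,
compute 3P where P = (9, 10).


k = 3 = 11_2 (binary, LSB first: 11)
Double-and-add from P = (9, 10):
  bit 0 = 1: acc = O + (9, 10) = (9, 10)
  bit 1 = 1: acc = (9, 10) + (9, 3) = O

3P = O


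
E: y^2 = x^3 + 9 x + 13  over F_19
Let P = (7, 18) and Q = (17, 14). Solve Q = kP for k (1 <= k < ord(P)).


Enumerate multiples of P until we hit Q = (17, 14):
  1P = (7, 18)
  2P = (9, 5)
  3P = (12, 5)
  4P = (6, 6)
  5P = (17, 14)
Match found at i = 5.

k = 5


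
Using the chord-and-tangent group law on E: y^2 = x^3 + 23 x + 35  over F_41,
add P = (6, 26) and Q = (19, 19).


P != Q, so use the chord formula.
s = (y2 - y1) / (x2 - x1) = (34) / (13) mod 41 = 31
x3 = s^2 - x1 - x2 mod 41 = 31^2 - 6 - 19 = 34
y3 = s (x1 - x3) - y1 mod 41 = 31 * (6 - 34) - 26 = 8

P + Q = (34, 8)


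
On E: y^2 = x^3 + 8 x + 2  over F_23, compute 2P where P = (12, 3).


Doubling: s = (3 x1^2 + a) / (2 y1)
s = (3*12^2 + 8) / (2*3) mod 23 = 12
x3 = s^2 - 2 x1 mod 23 = 12^2 - 2*12 = 5
y3 = s (x1 - x3) - y1 mod 23 = 12 * (12 - 5) - 3 = 12

2P = (5, 12)


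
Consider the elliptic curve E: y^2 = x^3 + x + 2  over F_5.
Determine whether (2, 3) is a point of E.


Check whether y^2 = x^3 + 1 x + 2 (mod 5) for (x, y) = (2, 3).
LHS: y^2 = 3^2 mod 5 = 4
RHS: x^3 + 1 x + 2 = 2^3 + 1*2 + 2 mod 5 = 2
LHS != RHS

No, not on the curve


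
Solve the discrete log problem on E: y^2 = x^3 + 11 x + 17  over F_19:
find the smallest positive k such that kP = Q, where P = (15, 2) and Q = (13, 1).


Enumerate multiples of P until we hit Q = (13, 1):
  1P = (15, 2)
  2P = (13, 18)
  3P = (17, 14)
  4P = (4, 7)
  5P = (9, 16)
  6P = (11, 14)
  7P = (2, 16)
  8P = (18, 10)
  9P = (10, 5)
  10P = (5, 11)
  11P = (0, 13)
  12P = (8, 3)
  13P = (3, 18)
  14P = (7, 0)
  15P = (3, 1)
  16P = (8, 16)
  17P = (0, 6)
  18P = (5, 8)
  19P = (10, 14)
  20P = (18, 9)
  21P = (2, 3)
  22P = (11, 5)
  23P = (9, 3)
  24P = (4, 12)
  25P = (17, 5)
  26P = (13, 1)
Match found at i = 26.

k = 26


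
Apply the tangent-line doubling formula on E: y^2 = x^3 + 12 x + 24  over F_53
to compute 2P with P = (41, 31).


Doubling: s = (3 x1^2 + a) / (2 y1)
s = (3*41^2 + 12) / (2*31) mod 53 = 14
x3 = s^2 - 2 x1 mod 53 = 14^2 - 2*41 = 8
y3 = s (x1 - x3) - y1 mod 53 = 14 * (41 - 8) - 31 = 7

2P = (8, 7)


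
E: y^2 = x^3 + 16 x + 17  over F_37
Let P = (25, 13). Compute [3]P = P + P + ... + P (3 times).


k = 3 = 11_2 (binary, LSB first: 11)
Double-and-add from P = (25, 13):
  bit 0 = 1: acc = O + (25, 13) = (25, 13)
  bit 1 = 1: acc = (25, 13) + (33, 0) = (25, 24)

3P = (25, 24)


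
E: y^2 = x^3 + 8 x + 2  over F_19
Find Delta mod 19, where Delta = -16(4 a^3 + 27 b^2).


4 a^3 + 27 b^2 = 4*8^3 + 27*2^2 = 2048 + 108 = 2156
Delta = -16 * (2156) = -34496
Delta mod 19 = 8

Delta = 8 (mod 19)
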